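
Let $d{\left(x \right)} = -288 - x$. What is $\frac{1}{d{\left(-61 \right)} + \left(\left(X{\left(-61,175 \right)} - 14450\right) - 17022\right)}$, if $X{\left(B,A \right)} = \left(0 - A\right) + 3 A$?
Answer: $- \frac{1}{31349} \approx -3.1899 \cdot 10^{-5}$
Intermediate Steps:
$X{\left(B,A \right)} = 2 A$ ($X{\left(B,A \right)} = - A + 3 A = 2 A$)
$\frac{1}{d{\left(-61 \right)} + \left(\left(X{\left(-61,175 \right)} - 14450\right) - 17022\right)} = \frac{1}{\left(-288 - -61\right) + \left(\left(2 \cdot 175 - 14450\right) - 17022\right)} = \frac{1}{\left(-288 + 61\right) + \left(\left(350 - 14450\right) - 17022\right)} = \frac{1}{-227 - 31122} = \frac{1}{-31349} = - \frac{1}{31349}$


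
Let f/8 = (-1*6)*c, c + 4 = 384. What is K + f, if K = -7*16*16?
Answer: -20032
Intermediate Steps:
c = 380 (c = -4 + 384 = 380)
K = -1792 (K = -112*16 = -1792)
f = -18240 (f = 8*(-1*6*380) = 8*(-6*380) = 8*(-2280) = -18240)
K + f = -1792 - 18240 = -20032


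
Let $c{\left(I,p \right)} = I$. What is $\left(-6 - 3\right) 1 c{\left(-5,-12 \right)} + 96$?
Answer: $141$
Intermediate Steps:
$\left(-6 - 3\right) 1 c{\left(-5,-12 \right)} + 96 = \left(-6 - 3\right) 1 \left(-5\right) + 96 = \left(-9\right) 1 \left(-5\right) + 96 = \left(-9\right) \left(-5\right) + 96 = 45 + 96 = 141$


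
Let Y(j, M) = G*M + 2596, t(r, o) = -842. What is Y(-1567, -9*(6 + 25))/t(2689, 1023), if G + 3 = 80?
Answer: 18887/842 ≈ 22.431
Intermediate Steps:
G = 77 (G = -3 + 80 = 77)
Y(j, M) = 2596 + 77*M (Y(j, M) = 77*M + 2596 = 2596 + 77*M)
Y(-1567, -9*(6 + 25))/t(2689, 1023) = (2596 + 77*(-9*(6 + 25)))/(-842) = (2596 + 77*(-9*31))*(-1/842) = (2596 + 77*(-279))*(-1/842) = (2596 - 21483)*(-1/842) = -18887*(-1/842) = 18887/842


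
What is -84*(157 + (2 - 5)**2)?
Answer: -13944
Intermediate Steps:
-84*(157 + (2 - 5)**2) = -84*(157 + (-3)**2) = -84*(157 + 9) = -84*166 = -13944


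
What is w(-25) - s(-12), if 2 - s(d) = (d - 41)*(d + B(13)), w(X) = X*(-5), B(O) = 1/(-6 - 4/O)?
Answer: 62927/82 ≈ 767.40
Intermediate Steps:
w(X) = -5*X
s(d) = 2 - (-41 + d)*(-13/82 + d) (s(d) = 2 - (d - 41)*(d - 1*13/(4 + 6*13)) = 2 - (-41 + d)*(d - 1*13/(4 + 78)) = 2 - (-41 + d)*(d - 1*13/82) = 2 - (-41 + d)*(d - 1*13*1/82) = 2 - (-41 + d)*(d - 13/82) = 2 - (-41 + d)*(-13/82 + d))
w(-25) - s(-12) = -5*(-25) - (-9/2 - 1*(-12)² + (3375/82)*(-12)) = 125 - (-9/2 - 1*144 - 20250/41) = 125 - (-9/2 - 144 - 20250/41) = 125 - 1*(-52677/82) = 125 + 52677/82 = 62927/82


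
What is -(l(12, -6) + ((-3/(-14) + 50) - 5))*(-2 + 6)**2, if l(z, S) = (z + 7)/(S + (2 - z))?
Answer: -4931/7 ≈ -704.43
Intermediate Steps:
l(z, S) = (7 + z)/(2 + S - z)
-(l(12, -6) + ((-3/(-14) + 50) - 5))*(-2 + 6)**2 = -((7 + 12)/(2 - 6 - 1*12) + ((-3/(-14) + 50) - 5))*(-2 + 6)**2 = -(19/(2 - 6 - 12) + ((-3*(-1/14) + 50) - 5))*4**2 = -(19/(-16) + ((3/14 + 50) - 5))*16 = -(-1/16*19 + (703/14 - 5))*16 = -(-19/16 + 633/14)*16 = -4931*16/112 = -1*4931/7 = -4931/7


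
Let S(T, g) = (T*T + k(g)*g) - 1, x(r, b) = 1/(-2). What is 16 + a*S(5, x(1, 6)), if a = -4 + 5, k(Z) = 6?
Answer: 37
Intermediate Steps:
x(r, b) = -1/2
S(T, g) = -1 + T**2 + 6*g (S(T, g) = (T*T + 6*g) - 1 = (T**2 + 6*g) - 1 = -1 + T**2 + 6*g)
a = 1
16 + a*S(5, x(1, 6)) = 16 + 1*(-1 + 5**2 + 6*(-1/2)) = 16 + 1*(-1 + 25 - 3) = 16 + 1*21 = 16 + 21 = 37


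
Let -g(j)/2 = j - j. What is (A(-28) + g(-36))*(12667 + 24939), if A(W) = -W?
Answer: 1052968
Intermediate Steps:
g(j) = 0 (g(j) = -2*(j - j) = -2*0 = 0)
(A(-28) + g(-36))*(12667 + 24939) = (-1*(-28) + 0)*(12667 + 24939) = (28 + 0)*37606 = 28*37606 = 1052968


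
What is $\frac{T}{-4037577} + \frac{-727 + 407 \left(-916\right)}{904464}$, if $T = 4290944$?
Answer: $- \frac{199599883297}{135253446064} \approx -1.4757$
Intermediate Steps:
$\frac{T}{-4037577} + \frac{-727 + 407 \left(-916\right)}{904464} = \frac{4290944}{-4037577} + \frac{-727 + 407 \left(-916\right)}{904464} = 4290944 \left(- \frac{1}{4037577}\right) + \left(-727 - 372812\right) \frac{1}{904464} = - \frac{4290944}{4037577} - \frac{124513}{301488} = - \frac{199599883297}{135253446064}$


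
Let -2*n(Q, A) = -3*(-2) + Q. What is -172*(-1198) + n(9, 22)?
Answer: 412097/2 ≈ 2.0605e+5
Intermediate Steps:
n(Q, A) = -3 - Q/2 (n(Q, A) = -(-3*(-2) + Q)/2 = -(6 + Q)/2 = -3 - Q/2)
-172*(-1198) + n(9, 22) = -172*(-1198) + (-3 - ½*9) = 206056 + (-3 - 9/2) = 206056 - 15/2 = 412097/2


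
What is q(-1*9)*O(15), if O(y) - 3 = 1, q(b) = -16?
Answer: -64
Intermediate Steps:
O(y) = 4 (O(y) = 3 + 1 = 4)
q(-1*9)*O(15) = -16*4 = -64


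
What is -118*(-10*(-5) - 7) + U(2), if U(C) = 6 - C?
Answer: -5070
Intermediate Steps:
-118*(-10*(-5) - 7) + U(2) = -118*(-10*(-5) - 7) + (6 - 1*2) = -118*(50 - 7) + (6 - 2) = -118*43 + 4 = -5074 + 4 = -5070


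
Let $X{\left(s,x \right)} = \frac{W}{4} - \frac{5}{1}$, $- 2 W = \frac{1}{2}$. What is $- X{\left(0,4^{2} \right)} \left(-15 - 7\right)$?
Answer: $- \frac{891}{8} \approx -111.38$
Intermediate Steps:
$W = - \frac{1}{4}$ ($W = - \frac{1}{2 \cdot 2} = \left(- \frac{1}{2}\right) \frac{1}{2} = - \frac{1}{4} \approx -0.25$)
$X{\left(s,x \right)} = - \frac{81}{16}$ ($X{\left(s,x \right)} = - \frac{1}{4 \cdot 4} - \frac{5}{1} = \left(- \frac{1}{4}\right) \frac{1}{4} - 5 = - \frac{1}{16} - 5 = - \frac{81}{16}$)
$- X{\left(0,4^{2} \right)} \left(-15 - 7\right) = - \frac{\left(-81\right) \left(-15 - 7\right)}{16} = - \frac{\left(-81\right) \left(-22\right)}{16} = \left(-1\right) \frac{891}{8} = - \frac{891}{8}$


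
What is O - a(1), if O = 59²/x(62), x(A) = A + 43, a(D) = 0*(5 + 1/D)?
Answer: 3481/105 ≈ 33.152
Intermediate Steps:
a(D) = 0
x(A) = 43 + A
O = 3481/105 (O = 59²/(43 + 62) = 3481/105 ≈ 33.152)
O - a(1) = 3481/105 - 1*0 = 3481/105 + 0 = 3481/105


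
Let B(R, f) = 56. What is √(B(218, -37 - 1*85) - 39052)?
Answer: 2*I*√9749 ≈ 197.47*I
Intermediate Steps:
√(B(218, -37 - 1*85) - 39052) = √(56 - 39052) = √(-38996) = 2*I*√9749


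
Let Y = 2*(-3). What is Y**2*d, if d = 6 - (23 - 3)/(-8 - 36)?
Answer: 2556/11 ≈ 232.36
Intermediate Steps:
Y = -6
d = 71/11 (d = 6 - 20/(-44) = 6 - 20*(-1)/44 = 6 - 1*(-5/11) = 6 + 5/11 = 71/11 ≈ 6.4545)
Y**2*d = (-6)**2*(71/11) = 36*(71/11) = 2556/11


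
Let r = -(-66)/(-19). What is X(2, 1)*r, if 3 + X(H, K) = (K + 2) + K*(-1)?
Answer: 66/19 ≈ 3.4737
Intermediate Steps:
r = -66/19 (r = -(-66)*(-1)/19 = -3*22/19 = -66/19 ≈ -3.4737)
X(H, K) = -1 (X(H, K) = -3 + ((K + 2) + K*(-1)) = -3 + ((2 + K) - K) = -3 + 2 = -1)
X(2, 1)*r = -1*(-66/19) = 66/19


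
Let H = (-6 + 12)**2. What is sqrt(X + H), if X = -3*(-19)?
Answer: sqrt(93) ≈ 9.6436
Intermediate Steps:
H = 36 (H = 6**2 = 36)
X = 57
sqrt(X + H) = sqrt(57 + 36) = sqrt(93)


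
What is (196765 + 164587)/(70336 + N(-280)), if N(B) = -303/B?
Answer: 101178560/19694383 ≈ 5.1374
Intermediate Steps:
(196765 + 164587)/(70336 + N(-280)) = (196765 + 164587)/(70336 - 303/(-280)) = 361352/(70336 - 303*(-1/280)) = 361352/(70336 + 303/280) = 361352/(19694383/280) = 361352*(280/19694383) = 101178560/19694383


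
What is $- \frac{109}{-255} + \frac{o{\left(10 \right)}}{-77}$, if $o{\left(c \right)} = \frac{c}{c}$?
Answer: $\frac{8138}{19635} \approx 0.41446$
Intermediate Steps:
$o{\left(c \right)} = 1$
$- \frac{109}{-255} + \frac{o{\left(10 \right)}}{-77} = - \frac{109}{-255} + 1 \frac{1}{-77} = \left(-109\right) \left(- \frac{1}{255}\right) + 1 \left(- \frac{1}{77}\right) = \frac{109}{255} - \frac{1}{77} = \frac{8138}{19635}$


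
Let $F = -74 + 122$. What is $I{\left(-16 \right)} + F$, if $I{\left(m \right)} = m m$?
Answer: $304$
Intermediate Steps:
$I{\left(m \right)} = m^{2}$
$F = 48$
$I{\left(-16 \right)} + F = \left(-16\right)^{2} + 48 = 256 + 48 = 304$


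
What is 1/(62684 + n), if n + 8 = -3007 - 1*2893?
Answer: 1/56776 ≈ 1.7613e-5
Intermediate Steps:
n = -5908 (n = -8 + (-3007 - 1*2893) = -8 + (-3007 - 2893) = -8 - 5900 = -5908)
1/(62684 + n) = 1/(62684 - 5908) = 1/56776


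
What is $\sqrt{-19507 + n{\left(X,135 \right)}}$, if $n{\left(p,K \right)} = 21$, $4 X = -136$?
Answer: $i \sqrt{19486} \approx 139.59 i$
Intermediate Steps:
$X = -34$ ($X = \frac{1}{4} \left(-136\right) = -34$)
$\sqrt{-19507 + n{\left(X,135 \right)}} = \sqrt{-19507 + 21} = \sqrt{-19486} = i \sqrt{19486}$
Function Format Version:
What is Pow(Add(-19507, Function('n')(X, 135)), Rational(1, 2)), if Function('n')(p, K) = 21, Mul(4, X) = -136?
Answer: Mul(I, Pow(19486, Rational(1, 2))) ≈ Mul(139.59, I)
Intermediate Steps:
X = -34 (X = Mul(Rational(1, 4), -136) = -34)
Pow(Add(-19507, Function('n')(X, 135)), Rational(1, 2)) = Pow(Add(-19507, 21), Rational(1, 2)) = Pow(-19486, Rational(1, 2)) = Mul(I, Pow(19486, Rational(1, 2)))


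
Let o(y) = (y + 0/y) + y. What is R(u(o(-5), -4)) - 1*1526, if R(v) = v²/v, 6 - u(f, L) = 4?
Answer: -1524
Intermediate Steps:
o(y) = 2*y (o(y) = (y + 0) + y = y + y = 2*y)
u(f, L) = 2 (u(f, L) = 6 - 1*4 = 6 - 4 = 2)
R(v) = v
R(u(o(-5), -4)) - 1*1526 = 2 - 1*1526 = 2 - 1526 = -1524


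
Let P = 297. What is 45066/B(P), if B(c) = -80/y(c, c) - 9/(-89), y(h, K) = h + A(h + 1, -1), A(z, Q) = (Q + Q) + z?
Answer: -2378448282/1783 ≈ -1.3340e+6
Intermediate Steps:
A(z, Q) = z + 2*Q (A(z, Q) = 2*Q + z = z + 2*Q)
y(h, K) = -1 + 2*h (y(h, K) = h + ((h + 1) + 2*(-1)) = h + ((1 + h) - 2) = h + (-1 + h) = -1 + 2*h)
B(c) = 9/89 - 80/(-1 + 2*c) (B(c) = -80/(-1 + 2*c) - 9/(-89) = -80/(-1 + 2*c) - 9*(-1/89) = -80/(-1 + 2*c) + 9/89 = 9/89 - 80/(-1 + 2*c))
45066/B(P) = 45066/(((-7129 + 18*297)/(89*(-1 + 2*297)))) = 45066/(((-7129 + 5346)/(89*(-1 + 594)))) = 45066/(((1/89)*(-1783)/593)) = 45066/(((1/89)*(1/593)*(-1783))) = 45066/(-1783/52777) = 45066*(-52777/1783) = -2378448282/1783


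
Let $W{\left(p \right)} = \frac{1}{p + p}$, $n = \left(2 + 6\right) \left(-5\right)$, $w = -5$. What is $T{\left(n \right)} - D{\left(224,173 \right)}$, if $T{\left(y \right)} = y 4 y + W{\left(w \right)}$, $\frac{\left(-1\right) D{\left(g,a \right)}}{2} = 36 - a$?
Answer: $\frac{61259}{10} \approx 6125.9$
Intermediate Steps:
$D{\left(g,a \right)} = -72 + 2 a$ ($D{\left(g,a \right)} = - 2 \left(36 - a\right) = -72 + 2 a$)
$n = -40$ ($n = 8 \left(-5\right) = -40$)
$W{\left(p \right)} = \frac{1}{2 p}$
$T{\left(y \right)} = - \frac{1}{10} + 4 y^{2}$ ($T{\left(y \right)} = y 4 y + \frac{1}{2 \left(-5\right)} = 4 y y + \frac{1}{2} \left(- \frac{1}{5}\right) = 4 y^{2} - \frac{1}{10} = - \frac{1}{10} + 4 y^{2}$)
$T{\left(n \right)} - D{\left(224,173 \right)} = \left(- \frac{1}{10} + 4 \left(-40\right)^{2}\right) - \left(-72 + 2 \cdot 173\right) = \left(- \frac{1}{10} + 4 \cdot 1600\right) - \left(-72 + 346\right) = \left(- \frac{1}{10} + 6400\right) - 274 = \frac{63999}{10} - 274 = \frac{61259}{10}$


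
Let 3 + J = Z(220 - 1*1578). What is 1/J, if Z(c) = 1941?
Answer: 1/1938 ≈ 0.00051600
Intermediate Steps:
J = 1938 (J = -3 + 1941 = 1938)
1/J = 1/1938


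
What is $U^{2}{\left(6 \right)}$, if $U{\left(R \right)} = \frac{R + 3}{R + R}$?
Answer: $\frac{9}{16} \approx 0.5625$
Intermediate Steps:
$U{\left(R \right)} = \frac{3 + R}{2 R}$
$U^{2}{\left(6 \right)} = \left(\frac{3 + 6}{2 \cdot 6}\right)^{2} = \left(\frac{1}{2} \cdot \frac{1}{6} \cdot 9\right)^{2} = \left(\frac{3}{4}\right)^{2} = \frac{9}{16}$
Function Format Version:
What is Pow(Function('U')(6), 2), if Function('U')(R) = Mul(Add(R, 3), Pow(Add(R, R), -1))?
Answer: Rational(9, 16) ≈ 0.56250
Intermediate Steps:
Function('U')(R) = Mul(Rational(1, 2), Pow(R, -1), Add(3, R)) (Function('U')(R) = Mul(Add(3, R), Pow(Mul(2, R), -1)) = Mul(Add(3, R), Mul(Rational(1, 2), Pow(R, -1))) = Mul(Rational(1, 2), Pow(R, -1), Add(3, R)))
Pow(Function('U')(6), 2) = Pow(Mul(Rational(1, 2), Pow(6, -1), Add(3, 6)), 2) = Pow(Mul(Rational(1, 2), Rational(1, 6), 9), 2) = Pow(Rational(3, 4), 2) = Rational(9, 16)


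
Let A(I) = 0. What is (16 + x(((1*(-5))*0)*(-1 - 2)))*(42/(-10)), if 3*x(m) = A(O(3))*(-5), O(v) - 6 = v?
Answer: -336/5 ≈ -67.200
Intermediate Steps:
O(v) = 6 + v
x(m) = 0 (x(m) = (0*(-5))/3 = (⅓)*0 = 0)
(16 + x(((1*(-5))*0)*(-1 - 2)))*(42/(-10)) = (16 + 0)*(42/(-10)) = 16*(42*(-⅒)) = 16*(-21/5) = -336/5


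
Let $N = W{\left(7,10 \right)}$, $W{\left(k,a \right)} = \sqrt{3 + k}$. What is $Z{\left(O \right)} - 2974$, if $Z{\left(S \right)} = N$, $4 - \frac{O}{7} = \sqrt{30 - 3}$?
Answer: $-2974 + \sqrt{10} \approx -2970.8$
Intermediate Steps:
$O = 28 - 21 \sqrt{3}$ ($O = 28 - 7 \sqrt{30 - 3} = 28 - 7 \sqrt{27} = 28 - 7 \cdot 3 \sqrt{3} = 28 - 21 \sqrt{3} \approx -8.3731$)
$N = \sqrt{10}$ ($N = \sqrt{3 + 7} = \sqrt{10} \approx 3.1623$)
$Z{\left(S \right)} = \sqrt{10}$
$Z{\left(O \right)} - 2974 = \sqrt{10} - 2974 = -2974 + \sqrt{10}$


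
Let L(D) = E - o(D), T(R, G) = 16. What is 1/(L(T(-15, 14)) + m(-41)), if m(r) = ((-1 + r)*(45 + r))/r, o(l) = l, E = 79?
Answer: 41/2751 ≈ 0.014904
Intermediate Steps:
m(r) = (-1 + r)*(45 + r)/r
L(D) = 79 - D
1/(L(T(-15, 14)) + m(-41)) = 1/((79 - 1*16) + (44 - 41 - 45/(-41))) = 1/((79 - 16) + (44 - 41 - 45*(-1/41))) = 1/(63 + (44 - 41 + 45/41)) = 1/(63 + 168/41) = 1/(2751/41) = 41/2751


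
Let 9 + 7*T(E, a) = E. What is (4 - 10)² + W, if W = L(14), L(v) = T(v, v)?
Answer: 257/7 ≈ 36.714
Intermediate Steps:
T(E, a) = -9/7 + E/7
L(v) = -9/7 + v/7
W = 5/7 (W = -9/7 + (⅐)*14 = -9/7 + 2 = 5/7 ≈ 0.71429)
(4 - 10)² + W = (4 - 10)² + 5/7 = (-6)² + 5/7 = 36 + 5/7 = 257/7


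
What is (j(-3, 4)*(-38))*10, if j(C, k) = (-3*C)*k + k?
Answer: -15200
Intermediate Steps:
j(C, k) = k - 3*C*k (j(C, k) = -3*C*k + k = k - 3*C*k)
(j(-3, 4)*(-38))*10 = ((4*(1 - 3*(-3)))*(-38))*10 = ((4*(1 + 9))*(-38))*10 = ((4*10)*(-38))*10 = (40*(-38))*10 = -1520*10 = -15200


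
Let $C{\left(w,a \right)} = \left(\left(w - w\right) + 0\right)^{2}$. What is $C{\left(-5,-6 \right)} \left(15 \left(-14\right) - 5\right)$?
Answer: $0$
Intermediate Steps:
$C{\left(w,a \right)} = 0$ ($C{\left(w,a \right)} = \left(0 + 0\right)^{2} = 0^{2} = 0$)
$C{\left(-5,-6 \right)} \left(15 \left(-14\right) - 5\right) = 0 \left(15 \left(-14\right) - 5\right) = 0 \left(-210 - 5\right) = 0 \left(-215\right) = 0$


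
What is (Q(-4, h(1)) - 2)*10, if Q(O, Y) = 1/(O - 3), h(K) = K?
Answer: -150/7 ≈ -21.429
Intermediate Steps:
Q(O, Y) = 1/(-3 + O)
(Q(-4, h(1)) - 2)*10 = (1/(-3 - 4) - 2)*10 = (1/(-7) - 2)*10 = (-1/7 - 2)*10 = -15/7*10 = -150/7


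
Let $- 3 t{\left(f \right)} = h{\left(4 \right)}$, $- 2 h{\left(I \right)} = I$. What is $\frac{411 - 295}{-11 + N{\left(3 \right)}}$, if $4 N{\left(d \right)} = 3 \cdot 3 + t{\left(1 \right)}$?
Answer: $- \frac{1392}{103} \approx -13.515$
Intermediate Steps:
$h{\left(I \right)} = - \frac{I}{2}$
$t{\left(f \right)} = \frac{2}{3}$ ($t{\left(f \right)} = - \frac{\left(- \frac{1}{2}\right) 4}{3} = \left(- \frac{1}{3}\right) \left(-2\right) = \frac{2}{3}$)
$N{\left(d \right)} = \frac{29}{12}$ ($N{\left(d \right)} = \frac{3 \cdot 3 + \frac{2}{3}}{4} = \frac{9 + \frac{2}{3}}{4} = \frac{1}{4} \cdot \frac{29}{3} = \frac{29}{12}$)
$\frac{411 - 295}{-11 + N{\left(3 \right)}} = \frac{411 - 295}{-11 + \frac{29}{12}} = \frac{116}{- \frac{103}{12}} = 116 \left(- \frac{12}{103}\right) = - \frac{1392}{103}$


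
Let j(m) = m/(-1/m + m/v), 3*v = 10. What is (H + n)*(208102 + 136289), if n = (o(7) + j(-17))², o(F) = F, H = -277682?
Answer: -70209013919450727/734449 ≈ -9.5594e+10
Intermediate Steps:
v = 10/3 (v = (⅓)*10 = 10/3 ≈ 3.3333)
j(m) = m/(-1/m + 3*m/10) (j(m) = m/(-1/m + m/(10/3)) = m/(-1/m + m*(3/10)) = m/(-1/m + 3*m/10))
n = 79014321/734449 (n = (7 + 10*(-17)²/(-10 + 3*(-17)²))² = (7 + 10*289/(-10 + 3*289))² = (7 + 10*289/(-10 + 867))² = (7 + 10*289/857)² = (7 + 10*289*(1/857))² = (7 + 2890/857)² = (8889/857)² = 79014321/734449 ≈ 107.58)
(H + n)*(208102 + 136289) = (-277682 + 79014321/734449)*(208102 + 136289) = -203864252897/734449*344391 = -70209013919450727/734449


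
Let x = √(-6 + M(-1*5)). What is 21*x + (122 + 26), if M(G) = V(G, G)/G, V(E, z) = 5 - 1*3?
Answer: 148 + 84*I*√10/5 ≈ 148.0 + 53.126*I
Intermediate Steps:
V(E, z) = 2 (V(E, z) = 5 - 3 = 2)
M(G) = 2/G
x = 4*I*√10/5 (x = √(-6 + 2/((-1*5))) = √(-6 + 2/(-5)) = √(-6 + 2*(-⅕)) = √(-6 - ⅖) = √(-32/5) = 4*I*√10/5 ≈ 2.5298*I)
21*x + (122 + 26) = 21*(4*I*√10/5) + (122 + 26) = 84*I*√10/5 + 148 = 148 + 84*I*√10/5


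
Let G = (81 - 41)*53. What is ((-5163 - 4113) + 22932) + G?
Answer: 15776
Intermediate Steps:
G = 2120 (G = 40*53 = 2120)
((-5163 - 4113) + 22932) + G = ((-5163 - 4113) + 22932) + 2120 = (-9276 + 22932) + 2120 = 13656 + 2120 = 15776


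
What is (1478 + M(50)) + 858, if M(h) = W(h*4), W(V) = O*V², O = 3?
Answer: 122336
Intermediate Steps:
W(V) = 3*V²
M(h) = 48*h² (M(h) = 3*(h*4)² = 3*(4*h)² = 3*(16*h²) = 48*h²)
(1478 + M(50)) + 858 = (1478 + 48*50²) + 858 = (1478 + 48*2500) + 858 = (1478 + 120000) + 858 = 121478 + 858 = 122336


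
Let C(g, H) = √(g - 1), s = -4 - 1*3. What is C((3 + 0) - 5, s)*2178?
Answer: 2178*I*√3 ≈ 3772.4*I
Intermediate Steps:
s = -7 (s = -4 - 3 = -7)
C(g, H) = √(-1 + g)
C((3 + 0) - 5, s)*2178 = √(-1 + ((3 + 0) - 5))*2178 = √(-1 + (3 - 5))*2178 = √(-1 - 2)*2178 = √(-3)*2178 = (I*√3)*2178 = 2178*I*√3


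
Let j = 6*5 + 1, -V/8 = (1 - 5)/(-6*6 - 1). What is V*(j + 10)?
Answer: -1312/37 ≈ -35.459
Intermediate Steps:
V = -32/37 (V = -8*(1 - 5)/(-6*6 - 1) = -(-32)/(-36 - 1) = -(-32)/(-37) = -(-32)*(-1)/37 = -8*4/37 = -32/37 ≈ -0.86486)
j = 31 (j = 30 + 1 = 31)
V*(j + 10) = -32*(31 + 10)/37 = -32/37*41 = -1312/37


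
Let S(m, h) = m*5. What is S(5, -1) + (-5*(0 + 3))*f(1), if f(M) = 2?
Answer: -5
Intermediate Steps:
S(m, h) = 5*m
S(5, -1) + (-5*(0 + 3))*f(1) = 5*5 - 5*(0 + 3)*2 = 25 - 5*3*2 = 25 - 15*2 = 25 - 30 = -5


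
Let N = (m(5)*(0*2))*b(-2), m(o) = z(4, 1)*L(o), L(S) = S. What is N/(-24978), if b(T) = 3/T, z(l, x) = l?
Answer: 0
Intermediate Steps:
m(o) = 4*o
N = 0 (N = ((4*5)*(0*2))*(3/(-2)) = (20*0)*(3*(-½)) = 0*(-3/2) = 0)
N/(-24978) = 0/(-24978) = 0*(-1/24978) = 0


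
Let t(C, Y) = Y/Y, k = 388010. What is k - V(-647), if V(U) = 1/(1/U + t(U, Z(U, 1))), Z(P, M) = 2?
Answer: 250653813/646 ≈ 3.8801e+5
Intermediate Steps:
t(C, Y) = 1
V(U) = 1/(1 + 1/U) (V(U) = 1/(1/U + 1) = 1/(1 + 1/U))
k - V(-647) = 388010 - (-647)/(1 - 647) = 388010 - (-647)/(-646) = 388010 - (-647)*(-1)/646 = 388010 - 1*647/646 = 388010 - 647/646 = 250653813/646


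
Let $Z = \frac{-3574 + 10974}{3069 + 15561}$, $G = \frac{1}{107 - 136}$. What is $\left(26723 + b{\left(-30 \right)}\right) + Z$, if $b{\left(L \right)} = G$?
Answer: $\frac{1443783118}{54027} \approx 26723.0$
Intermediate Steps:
$G = - \frac{1}{29}$ ($G = \frac{1}{-29} = - \frac{1}{29} \approx -0.034483$)
$b{\left(L \right)} = - \frac{1}{29}$
$Z = \frac{740}{1863}$ ($Z = \frac{7400}{18630} = 7400 \cdot \frac{1}{18630} = \frac{740}{1863} \approx 0.39721$)
$\left(26723 + b{\left(-30 \right)}\right) + Z = \left(26723 - \frac{1}{29}\right) + \frac{740}{1863} = \frac{774966}{29} + \frac{740}{1863} = \frac{1443783118}{54027}$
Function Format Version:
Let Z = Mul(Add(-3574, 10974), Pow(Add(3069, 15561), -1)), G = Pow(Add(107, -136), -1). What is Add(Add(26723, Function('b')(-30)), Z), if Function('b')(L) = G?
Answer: Rational(1443783118, 54027) ≈ 26723.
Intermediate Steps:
G = Rational(-1, 29) (G = Pow(-29, -1) = Rational(-1, 29) ≈ -0.034483)
Function('b')(L) = Rational(-1, 29)
Z = Rational(740, 1863) (Z = Mul(7400, Pow(18630, -1)) = Mul(7400, Rational(1, 18630)) = Rational(740, 1863) ≈ 0.39721)
Add(Add(26723, Function('b')(-30)), Z) = Add(Add(26723, Rational(-1, 29)), Rational(740, 1863)) = Add(Rational(774966, 29), Rational(740, 1863)) = Rational(1443783118, 54027)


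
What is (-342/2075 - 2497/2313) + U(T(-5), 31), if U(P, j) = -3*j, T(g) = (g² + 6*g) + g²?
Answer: -452323496/4799475 ≈ -94.244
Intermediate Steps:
T(g) = 2*g² + 6*g
(-342/2075 - 2497/2313) + U(T(-5), 31) = (-342/2075 - 2497/2313) - 3*31 = (-342*1/2075 - 2497*1/2313) - 93 = (-342/2075 - 2497/2313) - 93 = -5972321/4799475 - 93 = -452323496/4799475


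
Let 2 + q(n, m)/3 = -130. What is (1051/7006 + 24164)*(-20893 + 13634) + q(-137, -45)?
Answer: -1228908174441/7006 ≈ -1.7541e+8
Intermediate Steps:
q(n, m) = -396 (q(n, m) = -6 + 3*(-130) = -6 - 390 = -396)
(1051/7006 + 24164)*(-20893 + 13634) + q(-137, -45) = (1051/7006 + 24164)*(-20893 + 13634) - 396 = (1051*(1/7006) + 24164)*(-7259) - 396 = (1051/7006 + 24164)*(-7259) - 396 = (169294035/7006)*(-7259) - 396 = -1228905400065/7006 - 396 = -1228908174441/7006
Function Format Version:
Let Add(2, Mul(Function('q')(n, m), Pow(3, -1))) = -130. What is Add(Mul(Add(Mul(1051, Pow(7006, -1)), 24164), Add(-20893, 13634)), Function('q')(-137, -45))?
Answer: Rational(-1228908174441, 7006) ≈ -1.7541e+8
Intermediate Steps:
Function('q')(n, m) = -396 (Function('q')(n, m) = Add(-6, Mul(3, -130)) = Add(-6, -390) = -396)
Add(Mul(Add(Mul(1051, Pow(7006, -1)), 24164), Add(-20893, 13634)), Function('q')(-137, -45)) = Add(Mul(Add(Mul(1051, Pow(7006, -1)), 24164), Add(-20893, 13634)), -396) = Add(Mul(Add(Mul(1051, Rational(1, 7006)), 24164), -7259), -396) = Add(Mul(Add(Rational(1051, 7006), 24164), -7259), -396) = Add(Mul(Rational(169294035, 7006), -7259), -396) = Add(Rational(-1228905400065, 7006), -396) = Rational(-1228908174441, 7006)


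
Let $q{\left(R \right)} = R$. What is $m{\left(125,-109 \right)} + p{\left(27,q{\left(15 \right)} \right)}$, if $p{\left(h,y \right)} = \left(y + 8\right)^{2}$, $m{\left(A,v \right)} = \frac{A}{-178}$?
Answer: $\frac{94037}{178} \approx 528.3$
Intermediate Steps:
$m{\left(A,v \right)} = - \frac{A}{178}$ ($m{\left(A,v \right)} = A \left(- \frac{1}{178}\right) = - \frac{A}{178}$)
$p{\left(h,y \right)} = \left(8 + y\right)^{2}$
$m{\left(125,-109 \right)} + p{\left(27,q{\left(15 \right)} \right)} = \left(- \frac{1}{178}\right) 125 + \left(8 + 15\right)^{2} = - \frac{125}{178} + 23^{2} = - \frac{125}{178} + 529 = \frac{94037}{178}$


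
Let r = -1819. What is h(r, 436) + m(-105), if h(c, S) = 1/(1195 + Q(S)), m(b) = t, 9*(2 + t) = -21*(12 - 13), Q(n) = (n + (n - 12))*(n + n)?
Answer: 751118/2253345 ≈ 0.33333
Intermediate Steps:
Q(n) = 2*n*(-12 + 2*n) (Q(n) = (n + (-12 + n))*(2*n) = (-12 + 2*n)*(2*n) = 2*n*(-12 + 2*n))
t = ⅓ (t = -2 + (-21*(12 - 13))/9 = -2 + (-21*(-1))/9 = -2 + (⅑)*21 = -2 + 7/3 = ⅓ ≈ 0.33333)
m(b) = ⅓
h(c, S) = 1/(1195 + 4*S*(-6 + S))
h(r, 436) + m(-105) = 1/(1195 + 4*436*(-6 + 436)) + ⅓ = 1/(1195 + 4*436*430) + ⅓ = 1/(1195 + 749920) + ⅓ = 1/751115 + ⅓ = 751118/2253345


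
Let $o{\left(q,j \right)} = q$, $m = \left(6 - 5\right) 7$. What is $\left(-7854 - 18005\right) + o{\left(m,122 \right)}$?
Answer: $-25852$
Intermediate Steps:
$m = 7$ ($m = 1 \cdot 7 = 7$)
$\left(-7854 - 18005\right) + o{\left(m,122 \right)} = \left(-7854 - 18005\right) + 7 = -25859 + 7 = -25852$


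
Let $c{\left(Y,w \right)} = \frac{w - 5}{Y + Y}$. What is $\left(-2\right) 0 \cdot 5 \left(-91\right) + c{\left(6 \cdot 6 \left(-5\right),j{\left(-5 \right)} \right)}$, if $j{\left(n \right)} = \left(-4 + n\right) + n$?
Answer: $\frac{19}{360} \approx 0.052778$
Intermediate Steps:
$j{\left(n \right)} = -4 + 2 n$
$c{\left(Y,w \right)} = \frac{-5 + w}{2 Y}$
$\left(-2\right) 0 \cdot 5 \left(-91\right) + c{\left(6 \cdot 6 \left(-5\right),j{\left(-5 \right)} \right)} = \left(-2\right) 0 \cdot 5 \left(-91\right) + \frac{-5 + \left(-4 + 2 \left(-5\right)\right)}{2 \cdot 6 \cdot 6 \left(-5\right)} = 0 \cdot 5 \left(-91\right) + \frac{-5 - 14}{2 \cdot 36 \left(-5\right)} = 0 \left(-91\right) + \frac{-5 - 14}{2 \left(-180\right)} = 0 + \frac{1}{2} \left(- \frac{1}{180}\right) \left(-19\right) = 0 + \frac{19}{360} = \frac{19}{360}$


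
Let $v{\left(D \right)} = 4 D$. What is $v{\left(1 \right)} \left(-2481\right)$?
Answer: $-9924$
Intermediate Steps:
$v{\left(1 \right)} \left(-2481\right) = 4 \cdot 1 \left(-2481\right) = 4 \left(-2481\right) = -9924$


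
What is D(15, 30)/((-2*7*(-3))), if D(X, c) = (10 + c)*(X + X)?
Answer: 200/7 ≈ 28.571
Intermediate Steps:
D(X, c) = 2*X*(10 + c) (D(X, c) = (10 + c)*(2*X) = 2*X*(10 + c))
D(15, 30)/((-2*7*(-3))) = (2*15*(10 + 30))/((-2*7*(-3))) = (2*15*40)/((-14*(-3))) = 1200/42 = 1200*(1/42) = 200/7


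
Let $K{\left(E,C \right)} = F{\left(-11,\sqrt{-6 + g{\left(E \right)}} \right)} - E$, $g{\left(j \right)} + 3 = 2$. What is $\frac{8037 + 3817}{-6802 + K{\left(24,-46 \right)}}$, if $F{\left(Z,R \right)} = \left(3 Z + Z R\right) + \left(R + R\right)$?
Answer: $- \frac{40653293}{23523224} + \frac{53343 i \sqrt{7}}{23523224} \approx -1.7282 + 0.0059997 i$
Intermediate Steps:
$g{\left(j \right)} = -1$ ($g{\left(j \right)} = -3 + 2 = -1$)
$F{\left(Z,R \right)} = 2 R + 3 Z + R Z$ ($F{\left(Z,R \right)} = \left(3 Z + R Z\right) + 2 R = 2 R + 3 Z + R Z$)
$K{\left(E,C \right)} = -33 - E - 9 i \sqrt{7}$ ($K{\left(E,C \right)} = \left(2 \sqrt{-6 - 1} + 3 \left(-11\right) + \sqrt{-6 - 1} \left(-11\right)\right) - E = \left(2 \sqrt{-7} - 33 + \sqrt{-7} \left(-11\right)\right) - E = \left(2 i \sqrt{7} - 33 + i \sqrt{7} \left(-11\right)\right) - E = \left(2 i \sqrt{7} - 33 - 11 i \sqrt{7}\right) - E = \left(-33 - 9 i \sqrt{7}\right) - E = -33 - E - 9 i \sqrt{7}$)
$\frac{8037 + 3817}{-6802 + K{\left(24,-46 \right)}} = \frac{8037 + 3817}{-6802 - \left(57 + 9 i \sqrt{7}\right)} = \frac{11854}{-6802 - \left(57 + 9 i \sqrt{7}\right)} = \frac{11854}{-6859 - 9 i \sqrt{7}}$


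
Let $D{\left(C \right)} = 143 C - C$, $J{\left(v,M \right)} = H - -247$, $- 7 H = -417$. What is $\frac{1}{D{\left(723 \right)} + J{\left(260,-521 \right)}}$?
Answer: $\frac{7}{720808} \approx 9.7113 \cdot 10^{-6}$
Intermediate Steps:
$H = \frac{417}{7}$ ($H = \left(- \frac{1}{7}\right) \left(-417\right) = \frac{417}{7} \approx 59.571$)
$J{\left(v,M \right)} = \frac{2146}{7}$ ($J{\left(v,M \right)} = \frac{417}{7} - -247 = \frac{417}{7} + 247 = \frac{2146}{7}$)
$D{\left(C \right)} = 142 C$
$\frac{1}{D{\left(723 \right)} + J{\left(260,-521 \right)}} = \frac{1}{142 \cdot 723 + \frac{2146}{7}} = \frac{1}{102666 + \frac{2146}{7}} = \frac{1}{\frac{720808}{7}} = \frac{7}{720808}$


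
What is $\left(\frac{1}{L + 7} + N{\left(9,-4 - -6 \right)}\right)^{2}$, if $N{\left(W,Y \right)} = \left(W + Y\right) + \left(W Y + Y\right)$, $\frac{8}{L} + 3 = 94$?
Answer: $\frac{403447396}{416025} \approx 969.77$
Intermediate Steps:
$L = \frac{8}{91}$ ($L = \frac{8}{-3 + 94} = \frac{8}{91} \approx 0.087912$)
$N{\left(W,Y \right)} = W + 2 Y + W Y$ ($N{\left(W,Y \right)} = \left(W + Y\right) + \left(Y + W Y\right) = W + 2 Y + W Y$)
$\left(\frac{1}{L + 7} + N{\left(9,-4 - -6 \right)}\right)^{2} = \left(\frac{1}{\frac{8}{91} + 7} + \left(9 + 2 \left(-4 - -6\right) + 9 \left(-4 - -6\right)\right)\right)^{2} = \left(\frac{1}{\frac{645}{91}} + \left(9 + 2 \left(-4 + 6\right) + 9 \left(-4 + 6\right)\right)\right)^{2} = \left(\frac{91}{645} + \left(9 + 2 \cdot 2 + 9 \cdot 2\right)\right)^{2} = \left(\frac{91}{645} + \left(9 + 4 + 18\right)\right)^{2} = \left(\frac{91}{645} + 31\right)^{2} = \left(\frac{20086}{645}\right)^{2} = \frac{403447396}{416025}$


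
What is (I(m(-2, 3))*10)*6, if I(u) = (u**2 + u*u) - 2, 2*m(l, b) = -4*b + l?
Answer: 5760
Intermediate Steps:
m(l, b) = l/2 - 2*b (m(l, b) = (-4*b + l)/2 = (l - 4*b)/2 = l/2 - 2*b)
I(u) = -2 + 2*u**2 (I(u) = (u**2 + u**2) - 2 = 2*u**2 - 2 = -2 + 2*u**2)
(I(m(-2, 3))*10)*6 = ((-2 + 2*((1/2)*(-2) - 2*3)**2)*10)*6 = ((-2 + 2*(-1 - 6)**2)*10)*6 = ((-2 + 2*(-7)**2)*10)*6 = ((-2 + 2*49)*10)*6 = ((-2 + 98)*10)*6 = (96*10)*6 = 960*6 = 5760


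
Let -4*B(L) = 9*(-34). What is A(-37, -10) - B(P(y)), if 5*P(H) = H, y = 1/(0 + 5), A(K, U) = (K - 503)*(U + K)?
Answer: 50607/2 ≈ 25304.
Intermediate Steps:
A(K, U) = (-503 + K)*(K + U)
y = ⅕ (y = 1/5 = ⅕ ≈ 0.20000)
P(H) = H/5
B(L) = 153/2 (B(L) = -9*(-34)/4 = -¼*(-306) = 153/2)
A(-37, -10) - B(P(y)) = ((-37)² - 503*(-37) - 503*(-10) - 37*(-10)) - 1*153/2 = (1369 + 18611 + 5030 + 370) - 153/2 = 25380 - 153/2 = 50607/2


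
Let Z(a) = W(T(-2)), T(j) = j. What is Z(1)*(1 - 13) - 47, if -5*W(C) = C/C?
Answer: -223/5 ≈ -44.600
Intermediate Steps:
W(C) = -⅕ (W(C) = -C/(5*C) = -⅕*1 = -⅕)
Z(a) = -⅕
Z(1)*(1 - 13) - 47 = -(1 - 13)/5 - 47 = -⅕*(-12) - 47 = 12/5 - 47 = -223/5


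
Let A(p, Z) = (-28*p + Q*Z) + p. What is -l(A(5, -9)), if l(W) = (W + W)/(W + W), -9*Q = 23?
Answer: -1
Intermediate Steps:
Q = -23/9 (Q = -⅑*23 = -23/9 ≈ -2.5556)
A(p, Z) = -27*p - 23*Z/9 (A(p, Z) = (-28*p - 23*Z/9) + p = -27*p - 23*Z/9)
l(W) = 1 (l(W) = (2*W)/((2*W)) = (2*W)*(1/(2*W)) = 1)
-l(A(5, -9)) = -1*1 = -1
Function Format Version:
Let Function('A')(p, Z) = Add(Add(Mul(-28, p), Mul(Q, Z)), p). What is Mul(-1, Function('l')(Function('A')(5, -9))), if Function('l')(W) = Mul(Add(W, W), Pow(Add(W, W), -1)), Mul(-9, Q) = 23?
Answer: -1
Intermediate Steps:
Q = Rational(-23, 9) (Q = Mul(Rational(-1, 9), 23) = Rational(-23, 9) ≈ -2.5556)
Function('A')(p, Z) = Add(Mul(-27, p), Mul(Rational(-23, 9), Z)) (Function('A')(p, Z) = Add(Add(Mul(-28, p), Mul(Rational(-23, 9), Z)), p) = Add(Mul(-27, p), Mul(Rational(-23, 9), Z)))
Function('l')(W) = 1 (Function('l')(W) = Mul(Mul(2, W), Pow(Mul(2, W), -1)) = Mul(Mul(2, W), Mul(Rational(1, 2), Pow(W, -1))) = 1)
Mul(-1, Function('l')(Function('A')(5, -9))) = Mul(-1, 1) = -1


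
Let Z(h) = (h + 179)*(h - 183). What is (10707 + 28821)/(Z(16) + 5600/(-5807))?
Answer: -229539096/189110555 ≈ -1.2138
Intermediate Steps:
Z(h) = (-183 + h)*(179 + h) (Z(h) = (179 + h)*(-183 + h) = (-183 + h)*(179 + h))
(10707 + 28821)/(Z(16) + 5600/(-5807)) = (10707 + 28821)/((-32757 + 16² - 4*16) + 5600/(-5807)) = 39528/((-32757 + 256 - 64) + 5600*(-1/5807)) = 39528/(-32565 - 5600/5807) = 39528/(-189110555/5807) = 39528*(-5807/189110555) = -229539096/189110555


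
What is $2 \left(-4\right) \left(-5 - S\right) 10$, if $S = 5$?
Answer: $800$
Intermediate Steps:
$2 \left(-4\right) \left(-5 - S\right) 10 = 2 \left(-4\right) \left(-5 - 5\right) 10 = - 8 \left(-5 - 5\right) 10 = \left(-8\right) \left(-10\right) 10 = 80 \cdot 10 = 800$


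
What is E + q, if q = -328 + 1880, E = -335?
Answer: 1217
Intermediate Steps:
q = 1552
E + q = -335 + 1552 = 1217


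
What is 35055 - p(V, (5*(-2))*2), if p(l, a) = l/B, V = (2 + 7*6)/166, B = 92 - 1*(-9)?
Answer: 293866043/8383 ≈ 35055.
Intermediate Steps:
B = 101 (B = 92 + 9 = 101)
V = 22/83 (V = (2 + 42)*(1/166) = 44*(1/166) = 22/83 ≈ 0.26506)
p(l, a) = l/101
35055 - p(V, (5*(-2))*2) = 35055 - 22/(101*83) = 35055 - 1*22/8383 = 35055 - 22/8383 = 293866043/8383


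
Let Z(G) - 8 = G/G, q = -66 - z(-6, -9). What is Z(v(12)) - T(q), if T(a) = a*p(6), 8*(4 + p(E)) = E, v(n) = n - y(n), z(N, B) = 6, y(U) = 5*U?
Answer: -225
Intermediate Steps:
q = -72 (q = -66 - 1*6 = -66 - 6 = -72)
v(n) = -4*n (v(n) = n - 5*n = -4*n)
p(E) = -4 + E/8
Z(G) = 9 (Z(G) = 8 + G/G = 8 + 1 = 9)
T(a) = -13*a/4 (T(a) = a*(-4 + (1/8)*6) = a*(-4 + 3/4) = a*(-13/4) = -13*a/4)
Z(v(12)) - T(q) = 9 - (-13)*(-72)/4 = 9 - 1*234 = 9 - 234 = -225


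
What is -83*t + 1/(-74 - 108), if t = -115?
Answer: 1737189/182 ≈ 9545.0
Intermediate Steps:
-83*t + 1/(-74 - 108) = -83*(-115) + 1/(-74 - 108) = 9545 + 1/(-182) = 9545 - 1/182 = 1737189/182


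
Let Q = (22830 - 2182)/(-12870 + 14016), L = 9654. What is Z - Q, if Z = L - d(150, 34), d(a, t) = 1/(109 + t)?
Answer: 789562201/81939 ≈ 9636.0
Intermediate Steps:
Q = 10324/573 (Q = 20648/1146 = 20648*(1/1146) = 10324/573 ≈ 18.017)
Z = 1380521/143 (Z = 9654 - 1/(109 + 34) = 9654 - 1/143 = 1380521/143 ≈ 9654.0)
Z - Q = 1380521/143 - 1*10324/573 = 1380521/143 - 10324/573 = 789562201/81939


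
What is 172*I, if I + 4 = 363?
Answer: 61748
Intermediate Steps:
I = 359 (I = -4 + 363 = 359)
172*I = 172*359 = 61748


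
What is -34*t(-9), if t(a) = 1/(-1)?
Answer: 34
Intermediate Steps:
t(a) = -1
-34*t(-9) = -34*(-1) = 34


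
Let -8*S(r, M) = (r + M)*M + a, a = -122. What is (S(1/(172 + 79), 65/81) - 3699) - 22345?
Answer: -171458260135/6587244 ≈ -26029.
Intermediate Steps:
S(r, M) = 61/4 - M*(M + r)/8 (S(r, M) = -((r + M)*M - 122)/8 = -((M + r)*M - 122)/8 = -(M*(M + r) - 122)/8 = -(-122 + M*(M + r))/8 = 61/4 - M*(M + r)/8)
(S(1/(172 + 79), 65/81) - 3699) - 22345 = ((61/4 - (65/81)²/8 - 65/81/(8*(172 + 79))) - 3699) - 22345 = ((61/4 - (65*(1/81))²/8 - ⅛*65*(1/81)/251) - 3699) - 22345 = ((61/4 - (65/81)²/8 - ⅛*65/81*1/251) - 3699) - 22345 = ((61/4 - ⅛*4225/6561 - 65/162648) - 3699) - 22345 = ((61/4 - 4225/52488 - 65/162648) - 3699) - 22345 = (99922601/6587244 - 3699) - 22345 = -24266292955/6587244 - 22345 = -171458260135/6587244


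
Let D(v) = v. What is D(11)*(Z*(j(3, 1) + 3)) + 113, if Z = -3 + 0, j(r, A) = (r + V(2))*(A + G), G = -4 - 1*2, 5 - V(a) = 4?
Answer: 674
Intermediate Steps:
V(a) = 1 (V(a) = 5 - 1*4 = 5 - 4 = 1)
G = -6 (G = -4 - 2 = -6)
j(r, A) = (1 + r)*(-6 + A) (j(r, A) = (r + 1)*(A - 6) = (1 + r)*(-6 + A))
Z = -3
D(11)*(Z*(j(3, 1) + 3)) + 113 = 11*(-3*((-6 + 1 - 6*3 + 1*3) + 3)) + 113 = 11*(-3*((-6 + 1 - 18 + 3) + 3)) + 113 = 11*(-3*(-20 + 3)) + 113 = 11*(-3*(-17)) + 113 = 11*51 + 113 = 561 + 113 = 674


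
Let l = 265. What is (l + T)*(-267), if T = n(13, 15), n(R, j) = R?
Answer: -74226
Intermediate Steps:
T = 13
(l + T)*(-267) = (265 + 13)*(-267) = 278*(-267) = -74226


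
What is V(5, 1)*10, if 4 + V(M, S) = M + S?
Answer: 20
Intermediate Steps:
V(M, S) = -4 + M + S (V(M, S) = -4 + (M + S) = -4 + M + S)
V(5, 1)*10 = (-4 + 5 + 1)*10 = 2*10 = 20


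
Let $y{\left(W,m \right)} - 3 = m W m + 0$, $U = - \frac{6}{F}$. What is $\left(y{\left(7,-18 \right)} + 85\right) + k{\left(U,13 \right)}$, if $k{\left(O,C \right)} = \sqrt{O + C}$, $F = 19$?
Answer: $2356 + \frac{\sqrt{4579}}{19} \approx 2359.6$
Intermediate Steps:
$U = - \frac{6}{19} \approx -0.31579$
$y{\left(W,m \right)} = 3 + W m^{2}$ ($y{\left(W,m \right)} = 3 + \left(m W m + 0\right) = 3 + \left(W m m + 0\right) = 3 + \left(W m^{2} + 0\right) = 3 + W m^{2}$)
$k{\left(O,C \right)} = \sqrt{C + O}$
$\left(y{\left(7,-18 \right)} + 85\right) + k{\left(U,13 \right)} = \left(\left(3 + 7 \left(-18\right)^{2}\right) + 85\right) + \sqrt{13 - \frac{6}{19}} = \left(\left(3 + 7 \cdot 324\right) + 85\right) + \sqrt{\frac{241}{19}} = \left(\left(3 + 2268\right) + 85\right) + \frac{\sqrt{4579}}{19} = \left(2271 + 85\right) + \frac{\sqrt{4579}}{19} = 2356 + \frac{\sqrt{4579}}{19}$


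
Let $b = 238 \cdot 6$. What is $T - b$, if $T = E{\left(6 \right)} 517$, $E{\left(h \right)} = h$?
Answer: $1674$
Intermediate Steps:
$b = 1428$
$T = 3102$ ($T = 6 \cdot 517 = 3102$)
$T - b = 3102 - 1428 = 1674$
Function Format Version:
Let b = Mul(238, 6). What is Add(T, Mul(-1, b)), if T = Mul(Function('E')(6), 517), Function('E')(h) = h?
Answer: 1674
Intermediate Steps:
b = 1428
T = 3102 (T = Mul(6, 517) = 3102)
Add(T, Mul(-1, b)) = Add(3102, Mul(-1, 1428)) = Add(3102, -1428) = 1674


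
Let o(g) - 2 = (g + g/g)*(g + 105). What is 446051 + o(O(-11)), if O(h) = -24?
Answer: 444190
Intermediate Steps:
o(g) = 2 + (1 + g)*(105 + g) (o(g) = 2 + (g + g/g)*(g + 105) = 2 + (g + 1)*(105 + g) = 2 + (1 + g)*(105 + g))
446051 + o(O(-11)) = 446051 + (107 + (-24)**2 + 106*(-24)) = 446051 + (107 + 576 - 2544) = 446051 - 1861 = 444190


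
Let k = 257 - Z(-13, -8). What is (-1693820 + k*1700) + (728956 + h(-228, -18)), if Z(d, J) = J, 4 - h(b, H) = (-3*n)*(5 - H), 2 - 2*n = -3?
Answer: -1028375/2 ≈ -5.1419e+5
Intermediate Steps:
n = 5/2 (n = 1 - 1/2*(-3) = 1 + 3/2 = 5/2 ≈ 2.5000)
h(b, H) = 83/2 - 15*H/2 (h(b, H) = 4 - (-3*5/2)*(5 - H) = 4 - (-15)*(5 - H)/2 = 4 - (-75/2 + 15*H/2) = 4 + (75/2 - 15*H/2) = 83/2 - 15*H/2)
k = 265 (k = 257 - 1*(-8) = 257 + 8 = 265)
(-1693820 + k*1700) + (728956 + h(-228, -18)) = (-1693820 + 265*1700) + (728956 + (83/2 - 15/2*(-18))) = (-1693820 + 450500) + (728956 + (83/2 + 135)) = -1243320 + (728956 + 353/2) = -1243320 + 1458265/2 = -1028375/2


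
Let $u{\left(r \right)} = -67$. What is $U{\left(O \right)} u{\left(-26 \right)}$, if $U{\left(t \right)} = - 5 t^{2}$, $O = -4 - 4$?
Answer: $21440$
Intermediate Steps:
$O = -8$
$U{\left(O \right)} u{\left(-26 \right)} = - 5 \left(-8\right)^{2} \left(-67\right) = \left(-5\right) 64 \left(-67\right) = \left(-320\right) \left(-67\right) = 21440$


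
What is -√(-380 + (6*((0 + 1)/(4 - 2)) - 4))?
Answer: -I*√381 ≈ -19.519*I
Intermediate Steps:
-√(-380 + (6*((0 + 1)/(4 - 2)) - 4)) = -√(-380 + (6*(1/2) - 4)) = -√(-380 + (6*(1*(½)) - 4)) = -√(-380 + (6*(½) - 4)) = -√(-380 + (3 - 4)) = -√(-380 - 1) = -√(-381) = -I*√381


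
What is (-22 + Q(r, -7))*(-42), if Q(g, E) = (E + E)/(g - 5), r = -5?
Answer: 4326/5 ≈ 865.20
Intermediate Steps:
Q(g, E) = 2*E/(-5 + g) (Q(g, E) = (2*E)/(-5 + g) = 2*E/(-5 + g))
(-22 + Q(r, -7))*(-42) = (-22 + 2*(-7)/(-5 - 5))*(-42) = (-22 + 2*(-7)/(-10))*(-42) = (-22 + 2*(-7)*(-⅒))*(-42) = (-22 + 7/5)*(-42) = -103/5*(-42) = 4326/5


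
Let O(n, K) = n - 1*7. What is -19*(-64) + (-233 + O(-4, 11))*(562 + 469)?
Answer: -250348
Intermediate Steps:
O(n, K) = -7 + n (O(n, K) = n - 7 = -7 + n)
-19*(-64) + (-233 + O(-4, 11))*(562 + 469) = -19*(-64) + (-233 + (-7 - 4))*(562 + 469) = 1216 + (-233 - 11)*1031 = 1216 - 244*1031 = 1216 - 251564 = -250348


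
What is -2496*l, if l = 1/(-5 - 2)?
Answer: 2496/7 ≈ 356.57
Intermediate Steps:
l = -1/7 (l = 1/(-7) = -1/7 ≈ -0.14286)
-2496*l = -2496*(-1/7) = 2496/7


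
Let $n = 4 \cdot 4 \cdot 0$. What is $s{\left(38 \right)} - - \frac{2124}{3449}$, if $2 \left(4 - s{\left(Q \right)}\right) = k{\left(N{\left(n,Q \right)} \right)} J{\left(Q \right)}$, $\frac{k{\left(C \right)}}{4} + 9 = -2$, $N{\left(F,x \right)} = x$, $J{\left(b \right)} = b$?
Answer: $\frac{2899284}{3449} \approx 840.62$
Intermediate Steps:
$n = 0$ ($n = 16 \cdot 0 = 0$)
$k{\left(C \right)} = -44$ ($k{\left(C \right)} = -36 + 4 \left(-2\right) = -36 - 8 = -44$)
$s{\left(Q \right)} = 4 + 22 Q$ ($s{\left(Q \right)} = 4 - \frac{\left(-44\right) Q}{2} = 4 + 22 Q$)
$s{\left(38 \right)} - - \frac{2124}{3449} = \left(4 + 22 \cdot 38\right) - - \frac{2124}{3449} = \left(4 + 836\right) - \left(-2124\right) \frac{1}{3449} = 840 - - \frac{2124}{3449} = 840 + \frac{2124}{3449} = \frac{2899284}{3449}$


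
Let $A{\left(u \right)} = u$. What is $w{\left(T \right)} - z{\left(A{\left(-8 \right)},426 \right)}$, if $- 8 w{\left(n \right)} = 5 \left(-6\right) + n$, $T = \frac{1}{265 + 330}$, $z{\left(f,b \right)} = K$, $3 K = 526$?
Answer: $- \frac{2450213}{14280} \approx -171.58$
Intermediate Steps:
$K = \frac{526}{3}$ ($K = \frac{1}{3} \cdot 526 = \frac{526}{3} \approx 175.33$)
$z{\left(f,b \right)} = \frac{526}{3}$
$T = \frac{1}{595} \approx 0.0016807$
$w{\left(n \right)} = \frac{15}{4} - \frac{n}{8}$ ($w{\left(n \right)} = - \frac{5 \left(-6\right) + n}{8} = - \frac{-30 + n}{8} = \frac{15}{4} - \frac{n}{8}$)
$w{\left(T \right)} - z{\left(A{\left(-8 \right)},426 \right)} = \left(\frac{15}{4} - \frac{1}{4760}\right) - \frac{526}{3} = \frac{17849}{4760} - \frac{526}{3} = - \frac{2450213}{14280}$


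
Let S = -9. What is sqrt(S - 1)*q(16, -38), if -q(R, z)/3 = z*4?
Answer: 456*I*sqrt(10) ≈ 1442.0*I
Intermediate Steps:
q(R, z) = -12*z (q(R, z) = -3*z*4 = -12*z)
sqrt(S - 1)*q(16, -38) = sqrt(-9 - 1)*(-12*(-38)) = sqrt(-10)*456 = (I*sqrt(10))*456 = 456*I*sqrt(10)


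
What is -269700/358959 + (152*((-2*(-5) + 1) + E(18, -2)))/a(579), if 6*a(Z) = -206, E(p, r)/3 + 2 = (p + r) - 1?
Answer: -2737348100/12324259 ≈ -222.11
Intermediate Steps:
E(p, r) = -9 + 3*p + 3*r (E(p, r) = -6 + 3*((p + r) - 1) = -6 + 3*(-1 + p + r) = -6 + (-3 + 3*p + 3*r) = -9 + 3*p + 3*r)
a(Z) = -103/3 (a(Z) = (⅙)*(-206) = -103/3)
-269700/358959 + (152*((-2*(-5) + 1) + E(18, -2)))/a(579) = -269700/358959 + (152*((-2*(-5) + 1) + (-9 + 3*18 + 3*(-2))))/(-103/3) = -269700*1/358959 + (152*((10 + 1) + (-9 + 54 - 6)))*(-3/103) = -89900/119653 + (152*(11 + 39))*(-3/103) = -89900/119653 + (152*50)*(-3/103) = -89900/119653 + 7600*(-3/103) = -89900/119653 - 22800/103 = -2737348100/12324259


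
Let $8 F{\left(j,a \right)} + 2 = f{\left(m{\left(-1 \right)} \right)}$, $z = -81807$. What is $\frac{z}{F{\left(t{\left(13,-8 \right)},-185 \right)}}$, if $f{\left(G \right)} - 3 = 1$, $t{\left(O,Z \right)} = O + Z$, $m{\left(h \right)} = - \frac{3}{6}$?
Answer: $-327228$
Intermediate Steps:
$m{\left(h \right)} = - \frac{1}{2}$ ($m{\left(h \right)} = \left(-3\right) \frac{1}{6} = - \frac{1}{2}$)
$f{\left(G \right)} = 4$ ($f{\left(G \right)} = 3 + 1 = 4$)
$F{\left(j,a \right)} = \frac{1}{4}$ ($F{\left(j,a \right)} = - \frac{1}{4} + \frac{1}{8} \cdot 4 = - \frac{1}{4} + \frac{1}{2} = \frac{1}{4}$)
$\frac{z}{F{\left(t{\left(13,-8 \right)},-185 \right)}} = - 81807 \frac{1}{\frac{1}{4}} = \left(-81807\right) 4 = -327228$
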